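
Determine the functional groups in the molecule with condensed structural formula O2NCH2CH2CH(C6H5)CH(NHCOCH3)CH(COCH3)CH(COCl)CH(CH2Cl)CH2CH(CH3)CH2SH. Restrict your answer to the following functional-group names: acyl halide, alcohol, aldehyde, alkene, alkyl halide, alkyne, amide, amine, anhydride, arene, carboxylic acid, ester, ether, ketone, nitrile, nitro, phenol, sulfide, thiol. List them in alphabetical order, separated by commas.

Working along the chain:
  O2NCH2: –NO2 on carbon → nitro group.
  CH(C6H5): pendant –C6H5: benzene ring → arene.
  CH(NHCOCH3): pendant –NHC(=O)CH3: N bonded to a carbonyl → amide (not amine).
  CH(COCH3): pendant –COCH3: carbonyl C bonded to two carbons → ketone.
  CH(COCl): pendant –C(=O)X: carbonyl C bonded to C and halogen → acyl halide.
  CH(CH2Cl): pendant –CH2X: halogen on sp³ carbon → alkyl halide.
  CH2SH: –SH on an sp³ carbon → thiol.

acyl halide, alkyl halide, amide, arene, ketone, nitro, thiol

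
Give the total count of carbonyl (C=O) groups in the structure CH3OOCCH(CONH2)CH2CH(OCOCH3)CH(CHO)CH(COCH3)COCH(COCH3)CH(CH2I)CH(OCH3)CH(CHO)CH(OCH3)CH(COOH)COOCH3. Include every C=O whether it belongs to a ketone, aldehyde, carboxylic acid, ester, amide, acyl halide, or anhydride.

CH3OOC: ester, 1 C=O (running total 1).
CH(CONH2): amide, 1 C=O (running total 2).
CH(OCOCH3): ester, 1 C=O (running total 3).
CH(CHO): aldehyde, 1 C=O (running total 4).
CH(COCH3): ketone, 1 C=O (running total 5).
CO: ketone, 1 C=O (running total 6).
CH(COCH3): ketone, 1 C=O (running total 7).
CH(CHO): aldehyde, 1 C=O (running total 8).
CH(COOH): carboxylic acid, 1 C=O (running total 9).
COOCH3: ester, 1 C=O (running total 10).

10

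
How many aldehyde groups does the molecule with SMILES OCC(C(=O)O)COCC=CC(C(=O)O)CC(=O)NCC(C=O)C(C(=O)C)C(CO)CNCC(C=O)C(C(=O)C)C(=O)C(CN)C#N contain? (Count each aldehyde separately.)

HO– on an sp³ carbon → alcohol.
pendant –COOH: carbonyl C bonded to C and –OH → carboxylic acid.
C–O–C with sp³ carbons on both sides and no adjacent C=O → ether.
C=C double bond → alkene.
pendant –COOH: carbonyl C bonded to C and –OH → carboxylic acid.
–C(=O)–N– linkage → amide (the N is not an amine).
pendant –CHO: carbonyl C bonded to C and H → aldehyde.
pendant –COCH3: carbonyl C bonded to two carbons → ketone.
pendant –CH2OH on an sp³ backbone C → alcohol.
C–N–C with sp³ carbons and no adjacent C=O → amine (secondary).
pendant –CHO: carbonyl C bonded to C and H → aldehyde.
pendant –COCH3: carbonyl C bonded to two carbons → ketone.
–C(=O)– with carbon on both sides → ketone.
pendant –CH2NH2: N on sp³ C, no adjacent C=O → amine.
–C≡N: carbon triple-bonded to nitrogen → nitrile.
Aldehyde appears at: CH(CHO), CH(CHO) → 2.

2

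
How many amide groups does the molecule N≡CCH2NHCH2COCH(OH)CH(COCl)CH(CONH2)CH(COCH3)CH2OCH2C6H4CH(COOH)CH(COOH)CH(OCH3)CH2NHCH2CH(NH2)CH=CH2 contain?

N≡C–: carbon triple-bonded to nitrogen → nitrile.
C–N–C with sp³ carbons and no adjacent C=O → amine (secondary).
–C(=O)– with carbon on both sides → ketone.
–OH on an sp³ carbon → alcohol (secondary).
pendant –C(=O)X: carbonyl C bonded to C and halogen → acyl halide.
pendant –CONH2: carbonyl C bonded to C and N → amide.
pendant –COCH3: carbonyl C bonded to two carbons → ketone.
C–O–C with sp³ carbons on both sides and no adjacent C=O → ether.
para-disubstituted benzene ring → arene.
pendant –COOH: carbonyl C bonded to C and –OH → carboxylic acid.
pendant –COOH: carbonyl C bonded to C and –OH → carboxylic acid.
pendant –OCH3: C–O–C with sp³ C, no adjacent C=O → ether.
C–N–C with sp³ carbons and no adjacent C=O → amine (secondary).
–NH2 on an sp³ carbon with no adjacent C=O → amine.
C=C double bond → alkene.
Amide appears at: CH(CONH2) → 1.

1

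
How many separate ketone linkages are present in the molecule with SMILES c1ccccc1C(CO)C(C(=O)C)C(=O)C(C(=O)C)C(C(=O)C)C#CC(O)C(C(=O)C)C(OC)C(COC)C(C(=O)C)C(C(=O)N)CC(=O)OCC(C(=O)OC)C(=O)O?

6

Taking each segment in turn:
  C6H5: C6H5– phenyl ring → arene.
  CH(CH2OH): pendant –CH2OH on an sp³ backbone C → alcohol.
  CH(COCH3): pendant –COCH3: carbonyl C bonded to two carbons → ketone.
  CO: –C(=O)– with carbon on both sides → ketone.
  CH(COCH3): pendant –COCH3: carbonyl C bonded to two carbons → ketone.
  CH(COCH3): pendant –COCH3: carbonyl C bonded to two carbons → ketone.
  C≡C: C≡C triple bond → alkyne.
  CH(OH): –OH on an sp³ carbon → alcohol (secondary).
  CH(COCH3): pendant –COCH3: carbonyl C bonded to two carbons → ketone.
  CH(OCH3): pendant –OCH3: C–O–C with sp³ C, no adjacent C=O → ether.
  CH(CH2OCH3): pendant –CH2OCH3: C–O–C linkage → ether.
  CH(COCH3): pendant –COCH3: carbonyl C bonded to two carbons → ketone.
  CH(CONH2): pendant –CONH2: carbonyl C bonded to C and N → amide.
  CH2COOCH2: –C(=O)–O–C with C on the carbonyl side → ester.
  CH(COOCH3): pendant –COOCH3: carbonyl C bonded to C and –OCH3 → ester.
  COOH: –COOH: carbonyl C bonded to –OH and C → carboxylic acid (the –OH is not a separate alcohol).
Ketone appears at: CH(COCH3), CO, CH(COCH3), CH(COCH3), CH(COCH3), CH(COCH3) → 6.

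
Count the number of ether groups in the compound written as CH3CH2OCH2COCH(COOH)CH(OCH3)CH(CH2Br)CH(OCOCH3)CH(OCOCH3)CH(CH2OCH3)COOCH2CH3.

3

Reading the structure from left to right:
  CH2OCH2: C–O–C with sp³ carbons on both sides and no adjacent C=O → ether.
  CO: –C(=O)– with carbon on both sides → ketone.
  CH(COOH): pendant –COOH: carbonyl C bonded to C and –OH → carboxylic acid.
  CH(OCH3): pendant –OCH3: C–O–C with sp³ C, no adjacent C=O → ether.
  CH(CH2Br): pendant –CH2X: halogen on sp³ carbon → alkyl halide.
  CH(OCOCH3): pendant –OC(=O)CH3: an acyloxy group → ester.
  CH(OCOCH3): pendant –OC(=O)CH3: an acyloxy group → ester.
  CH(CH2OCH3): pendant –CH2OCH3: C–O–C linkage → ether.
  COOCH2CH3: –C(=O)OCH2CH3: carbonyl C bonded to C and to –OEt → ester.
Ether appears at: CH2OCH2, CH(OCH3), CH(CH2OCH3) → 3.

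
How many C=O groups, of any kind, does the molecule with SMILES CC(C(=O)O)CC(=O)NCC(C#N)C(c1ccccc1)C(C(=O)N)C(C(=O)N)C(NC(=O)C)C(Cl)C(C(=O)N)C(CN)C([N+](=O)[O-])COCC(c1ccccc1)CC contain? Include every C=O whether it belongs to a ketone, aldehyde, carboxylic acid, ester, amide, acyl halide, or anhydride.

6

CH(COOH): carboxylic acid, 1 C=O (running total 1).
CH2CONHCH2: amide, 1 C=O (running total 2).
CH(CONH2): amide, 1 C=O (running total 3).
CH(CONH2): amide, 1 C=O (running total 4).
CH(NHCOCH3): amide, 1 C=O (running total 5).
CH(CONH2): amide, 1 C=O (running total 6).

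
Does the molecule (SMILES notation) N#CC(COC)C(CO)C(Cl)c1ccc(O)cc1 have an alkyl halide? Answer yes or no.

Working along the chain:
  N≡C: N≡C–: carbon triple-bonded to nitrogen → nitrile.
  CH(CH2OCH3): pendant –CH2OCH3: C–O–C linkage → ether.
  CH(CH2OH): pendant –CH2OH on an sp³ backbone C → alcohol.
  CH(Cl): halogen on an sp³ carbon → alkyl halide.
  C6H4OH: –OH attached directly to an aromatic ring → phenol (not alcohol); the ring itself is an arene.
The CH(Cl) segment supplies the alkyl halide: halogen on an sp³ carbon → alkyl halide.

yes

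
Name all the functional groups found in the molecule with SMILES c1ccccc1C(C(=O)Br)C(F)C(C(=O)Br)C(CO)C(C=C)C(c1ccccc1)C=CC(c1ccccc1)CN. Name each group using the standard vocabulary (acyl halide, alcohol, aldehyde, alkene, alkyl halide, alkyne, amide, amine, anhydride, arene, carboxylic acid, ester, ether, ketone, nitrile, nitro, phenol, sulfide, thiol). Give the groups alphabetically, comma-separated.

Reading the structure from left to right:
  C6H5: C6H5– phenyl ring → arene.
  CH(COBr): pendant –C(=O)X: carbonyl C bonded to C and halogen → acyl halide.
  CH(F): halogen on an sp³ carbon → alkyl halide.
  CH(COBr): pendant –C(=O)X: carbonyl C bonded to C and halogen → acyl halide.
  CH(CH2OH): pendant –CH2OH on an sp³ backbone C → alcohol.
  CH(CH=CH2): pendant –CH=CH2: C=C double bond → alkene.
  CH(C6H5): pendant –C6H5: benzene ring → arene.
  CH=CH: C=C double bond → alkene.
  CH(C6H5): pendant –C6H5: benzene ring → arene.
  CH2NH2: –NH2 on an sp³ carbon with no adjacent C=O → amine.

acyl halide, alcohol, alkene, alkyl halide, amine, arene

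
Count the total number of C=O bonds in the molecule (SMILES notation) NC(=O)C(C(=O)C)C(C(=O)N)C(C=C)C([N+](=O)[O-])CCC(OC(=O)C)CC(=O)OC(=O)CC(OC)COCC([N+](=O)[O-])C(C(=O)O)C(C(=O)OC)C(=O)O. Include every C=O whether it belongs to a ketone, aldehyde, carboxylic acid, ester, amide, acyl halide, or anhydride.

H2NCO: amide, 1 C=O (running total 1).
CH(COCH3): ketone, 1 C=O (running total 2).
CH(CONH2): amide, 1 C=O (running total 3).
CH(OCOCH3): ester, 1 C=O (running total 4).
CH2CO-O-COCH2: anhydride, 2 C=O (running total 6).
CH(COOH): carboxylic acid, 1 C=O (running total 7).
CH(COOCH3): ester, 1 C=O (running total 8).
COOH: carboxylic acid, 1 C=O (running total 9).

9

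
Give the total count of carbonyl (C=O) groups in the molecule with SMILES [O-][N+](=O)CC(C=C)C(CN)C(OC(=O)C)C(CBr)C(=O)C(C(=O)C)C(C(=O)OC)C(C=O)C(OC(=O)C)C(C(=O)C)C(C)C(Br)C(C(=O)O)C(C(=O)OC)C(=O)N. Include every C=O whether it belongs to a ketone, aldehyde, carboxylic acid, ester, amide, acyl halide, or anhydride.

10

CH(OCOCH3): ester, 1 C=O (running total 1).
CO: ketone, 1 C=O (running total 2).
CH(COCH3): ketone, 1 C=O (running total 3).
CH(COOCH3): ester, 1 C=O (running total 4).
CH(CHO): aldehyde, 1 C=O (running total 5).
CH(OCOCH3): ester, 1 C=O (running total 6).
CH(COCH3): ketone, 1 C=O (running total 7).
CH(COOH): carboxylic acid, 1 C=O (running total 8).
CH(COOCH3): ester, 1 C=O (running total 9).
CONH2: amide, 1 C=O (running total 10).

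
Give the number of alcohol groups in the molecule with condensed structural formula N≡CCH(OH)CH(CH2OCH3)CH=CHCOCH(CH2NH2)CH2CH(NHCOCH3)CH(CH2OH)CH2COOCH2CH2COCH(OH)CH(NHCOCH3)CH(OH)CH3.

4

N≡C–: carbon triple-bonded to nitrogen → nitrile.
–OH on an sp³ carbon → alcohol (secondary).
pendant –CH2OCH3: C–O–C linkage → ether.
C=C double bond → alkene.
–C(=O)– with carbon on both sides → ketone.
pendant –CH2NH2: N on sp³ C, no adjacent C=O → amine.
pendant –NHC(=O)CH3: N bonded to a carbonyl → amide (not amine).
pendant –CH2OH on an sp³ backbone C → alcohol.
–C(=O)–O–C with C on the carbonyl side → ester.
–C(=O)– with carbon on both sides → ketone.
–OH on an sp³ carbon → alcohol (secondary).
pendant –NHC(=O)CH3: N bonded to a carbonyl → amide (not amine).
–OH on an sp³ carbon → alcohol (secondary).
Alcohol appears at: CH(OH), CH(CH2OH), CH(OH), CH(OH) → 4.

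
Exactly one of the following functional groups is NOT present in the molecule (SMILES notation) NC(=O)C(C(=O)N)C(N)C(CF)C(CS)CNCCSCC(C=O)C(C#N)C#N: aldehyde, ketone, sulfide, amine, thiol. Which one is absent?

ketone

sulfide: present (CH2SCH2 — C–S–C linkage → sulfide (thioether)).
thiol: present (CH(CH2SH) — pendant –CH2SH → thiol).
amine: present (CH(NH2) — –NH2 on an sp³ carbon with no adjacent C=O → amine).
aldehyde: present (CH(CHO) — pendant –CHO: carbonyl C bonded to C and H → aldehyde).
ketone: absent. In each of H2NCO and CH(CONH2), the C=O is bonded to nitrogen, which defines an amide, not a ketone. In CH(CHO), the carbonyl carbon carries an H, so it is an aldehyde, not a ketone.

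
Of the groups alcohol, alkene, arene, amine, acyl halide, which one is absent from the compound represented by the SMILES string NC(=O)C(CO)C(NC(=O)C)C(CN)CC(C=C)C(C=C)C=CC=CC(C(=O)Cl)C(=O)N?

arene

amine: present (CH(CH2NH2) — pendant –CH2NH2: N on sp³ C, no adjacent C=O → amine).
alcohol: present (CH(CH2OH) — pendant –CH2OH on an sp³ backbone C → alcohol).
acyl halide: present (CH(COCl) — pendant –C(=O)X: carbonyl C bonded to C and halogen → acyl halide).
alkene: present (CH(CH=CH2) — pendant –CH=CH2: C=C double bond → alkene).
arene: no segment matches this pattern.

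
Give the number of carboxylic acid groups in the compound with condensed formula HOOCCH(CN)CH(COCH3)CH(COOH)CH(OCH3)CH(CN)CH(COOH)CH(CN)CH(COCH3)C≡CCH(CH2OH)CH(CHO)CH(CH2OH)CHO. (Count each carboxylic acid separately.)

Taking each segment in turn:
  HOOC: –COOH: carbonyl C bonded to –OH and C → carboxylic acid (the –OH is not a separate alcohol).
  CH(CN): pendant –C≡N: nitrile.
  CH(COCH3): pendant –COCH3: carbonyl C bonded to two carbons → ketone.
  CH(COOH): pendant –COOH: carbonyl C bonded to C and –OH → carboxylic acid.
  CH(OCH3): pendant –OCH3: C–O–C with sp³ C, no adjacent C=O → ether.
  CH(CN): pendant –C≡N: nitrile.
  CH(COOH): pendant –COOH: carbonyl C bonded to C and –OH → carboxylic acid.
  CH(CN): pendant –C≡N: nitrile.
  CH(COCH3): pendant –COCH3: carbonyl C bonded to two carbons → ketone.
  C≡C: C≡C triple bond → alkyne.
  CH(CH2OH): pendant –CH2OH on an sp³ backbone C → alcohol.
  CH(CHO): pendant –CHO: carbonyl C bonded to C and H → aldehyde.
  CH(CH2OH): pendant –CH2OH on an sp³ backbone C → alcohol.
  CHO: terminal –CHO: carbonyl C bonded to H and C → aldehyde.
Carboxylic acid appears at: HOOC, CH(COOH), CH(COOH) → 3.

3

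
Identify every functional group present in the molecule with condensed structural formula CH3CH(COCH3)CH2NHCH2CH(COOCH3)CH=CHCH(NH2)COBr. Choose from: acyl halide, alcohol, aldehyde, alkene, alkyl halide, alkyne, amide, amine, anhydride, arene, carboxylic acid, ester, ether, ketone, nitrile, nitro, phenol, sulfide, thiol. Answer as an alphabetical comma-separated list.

Working along the chain:
  CH(COCH3): pendant –COCH3: carbonyl C bonded to two carbons → ketone.
  CH2NHCH2: C–N–C with sp³ carbons and no adjacent C=O → amine (secondary).
  CH(COOCH3): pendant –COOCH3: carbonyl C bonded to C and –OCH3 → ester.
  CH=CH: C=C double bond → alkene.
  CH(NH2): –NH2 on an sp³ carbon with no adjacent C=O → amine.
  COBr: –C(=O)Br: carbonyl C bonded to C and to a halogen → acyl halide (not alkyl halide).

acyl halide, alkene, amine, ester, ketone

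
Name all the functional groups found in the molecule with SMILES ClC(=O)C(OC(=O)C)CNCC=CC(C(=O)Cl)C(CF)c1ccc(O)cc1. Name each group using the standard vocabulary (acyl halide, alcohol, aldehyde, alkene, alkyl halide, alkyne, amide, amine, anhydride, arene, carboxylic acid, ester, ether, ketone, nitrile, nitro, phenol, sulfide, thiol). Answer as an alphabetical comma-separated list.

–C(=O)Cl: carbonyl C bonded to C and to a halogen → acyl halide (not alkyl halide).
pendant –OC(=O)CH3: an acyloxy group → ester.
C–N–C with sp³ carbons and no adjacent C=O → amine (secondary).
C=C double bond → alkene.
pendant –C(=O)X: carbonyl C bonded to C and halogen → acyl halide.
pendant –CH2X: halogen on sp³ carbon → alkyl halide.
–OH attached directly to an aromatic ring → phenol (not alcohol); the ring itself is an arene.

acyl halide, alkene, alkyl halide, amine, arene, ester, phenol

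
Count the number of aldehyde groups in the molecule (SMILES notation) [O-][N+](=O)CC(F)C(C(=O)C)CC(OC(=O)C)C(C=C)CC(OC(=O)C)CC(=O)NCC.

Reading the structure from left to right:
  O2NCH2: –NO2 on carbon → nitro group.
  CH(F): halogen on an sp³ carbon → alkyl halide.
  CH(COCH3): pendant –COCH3: carbonyl C bonded to two carbons → ketone.
  CH(OCOCH3): pendant –OC(=O)CH3: an acyloxy group → ester.
  CH(CH=CH2): pendant –CH=CH2: C=C double bond → alkene.
  CH(OCOCH3): pendant –OC(=O)CH3: an acyloxy group → ester.
  CH2CONHCH2: –C(=O)–N– linkage → amide (the N is not an amine).
No segment is a aldehyde: CH(COCH3) is ketone, not aldehyde; CH(OCOCH3) is ester, not aldehyde; CH(OCOCH3) is ester, not aldehyde. → 0.

0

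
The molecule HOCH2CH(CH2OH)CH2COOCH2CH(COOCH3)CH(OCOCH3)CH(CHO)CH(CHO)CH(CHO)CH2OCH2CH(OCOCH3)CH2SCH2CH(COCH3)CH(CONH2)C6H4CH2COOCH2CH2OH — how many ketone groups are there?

HO– on an sp³ carbon → alcohol.
pendant –CH2OH on an sp³ backbone C → alcohol.
–C(=O)–O–C with C on the carbonyl side → ester.
pendant –COOCH3: carbonyl C bonded to C and –OCH3 → ester.
pendant –OC(=O)CH3: an acyloxy group → ester.
pendant –CHO: carbonyl C bonded to C and H → aldehyde.
pendant –CHO: carbonyl C bonded to C and H → aldehyde.
pendant –CHO: carbonyl C bonded to C and H → aldehyde.
C–O–C with sp³ carbons on both sides and no adjacent C=O → ether.
pendant –OC(=O)CH3: an acyloxy group → ester.
C–S–C linkage → sulfide (thioether).
pendant –COCH3: carbonyl C bonded to two carbons → ketone.
pendant –CONH2: carbonyl C bonded to C and N → amide.
para-disubstituted benzene ring → arene.
–C(=O)–O–C with C on the carbonyl side → ester.
–OH on an sp³ carbon → alcohol.
Ketone appears at: CH(COCH3) → 1.

1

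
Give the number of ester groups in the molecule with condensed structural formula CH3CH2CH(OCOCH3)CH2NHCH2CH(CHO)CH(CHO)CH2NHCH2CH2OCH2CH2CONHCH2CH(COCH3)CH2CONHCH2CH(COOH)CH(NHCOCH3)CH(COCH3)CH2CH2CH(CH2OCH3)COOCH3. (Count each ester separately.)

pendant –OC(=O)CH3: an acyloxy group → ester.
C–N–C with sp³ carbons and no adjacent C=O → amine (secondary).
pendant –CHO: carbonyl C bonded to C and H → aldehyde.
pendant –CHO: carbonyl C bonded to C and H → aldehyde.
C–N–C with sp³ carbons and no adjacent C=O → amine (secondary).
C–O–C with sp³ carbons on both sides and no adjacent C=O → ether.
–C(=O)–N– linkage → amide (the N is not an amine).
pendant –COCH3: carbonyl C bonded to two carbons → ketone.
–C(=O)–N– linkage → amide (the N is not an amine).
pendant –COOH: carbonyl C bonded to C and –OH → carboxylic acid.
pendant –NHC(=O)CH3: N bonded to a carbonyl → amide (not amine).
pendant –COCH3: carbonyl C bonded to two carbons → ketone.
pendant –CH2OCH3: C–O–C linkage → ether.
–C(=O)OCH3: carbonyl C bonded to C and to –OCH3 → ester (not ketone + ether).
Ester appears at: CH(OCOCH3), COOCH3 → 2.

2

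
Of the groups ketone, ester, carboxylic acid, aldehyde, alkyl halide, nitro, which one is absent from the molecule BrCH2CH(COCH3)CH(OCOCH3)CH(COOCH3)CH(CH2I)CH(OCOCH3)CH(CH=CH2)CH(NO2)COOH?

aldehyde

alkyl halide: present (BrCH2 — halogen on an sp³ carbon → alkyl halide).
nitro: present (CH(NO2) — –NO2 on an sp³ carbon → nitro (the N=O is not a carbonyl)).
carboxylic acid: present (COOH — –COOH: carbonyl C bonded to –OH and C → carboxylic acid (the –OH is not a separate alcohol)).
ester: present (CH(OCOCH3) — pendant –OC(=O)CH3: an acyloxy group → ester).
ketone: present (CH(COCH3) — pendant –COCH3: carbonyl C bonded to two carbons → ketone).
aldehyde: absent. In CH(COCH3), the carbonyl carbon is bonded to two carbons, so it is a ketone, not an aldehyde. In COOH, the carbonyl carbon bears –OH, not –H, so it is a carboxylic acid.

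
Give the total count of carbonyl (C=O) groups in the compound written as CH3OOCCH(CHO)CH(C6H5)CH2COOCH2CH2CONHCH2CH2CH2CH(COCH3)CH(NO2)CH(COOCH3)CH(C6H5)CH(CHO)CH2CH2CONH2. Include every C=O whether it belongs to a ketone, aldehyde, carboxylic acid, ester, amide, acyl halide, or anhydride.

8

CH3OOC: ester, 1 C=O (running total 1).
CH(CHO): aldehyde, 1 C=O (running total 2).
CH2COOCH2: ester, 1 C=O (running total 3).
CH2CONHCH2: amide, 1 C=O (running total 4).
CH(COCH3): ketone, 1 C=O (running total 5).
CH(COOCH3): ester, 1 C=O (running total 6).
CH(CHO): aldehyde, 1 C=O (running total 7).
CONH2: amide, 1 C=O (running total 8).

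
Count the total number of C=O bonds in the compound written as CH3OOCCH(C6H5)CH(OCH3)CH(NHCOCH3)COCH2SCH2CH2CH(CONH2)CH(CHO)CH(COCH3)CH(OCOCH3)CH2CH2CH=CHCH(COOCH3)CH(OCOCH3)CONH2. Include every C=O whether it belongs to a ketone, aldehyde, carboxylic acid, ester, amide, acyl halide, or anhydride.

CH3OOC: ester, 1 C=O (running total 1).
CH(NHCOCH3): amide, 1 C=O (running total 2).
CO: ketone, 1 C=O (running total 3).
CH(CONH2): amide, 1 C=O (running total 4).
CH(CHO): aldehyde, 1 C=O (running total 5).
CH(COCH3): ketone, 1 C=O (running total 6).
CH(OCOCH3): ester, 1 C=O (running total 7).
CH(COOCH3): ester, 1 C=O (running total 8).
CH(OCOCH3): ester, 1 C=O (running total 9).
CONH2: amide, 1 C=O (running total 10).

10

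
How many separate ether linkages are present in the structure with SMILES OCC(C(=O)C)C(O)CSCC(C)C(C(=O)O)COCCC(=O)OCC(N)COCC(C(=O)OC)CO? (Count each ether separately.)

2

HO– on an sp³ carbon → alcohol.
pendant –COCH3: carbonyl C bonded to two carbons → ketone.
–OH on an sp³ carbon → alcohol (secondary).
C–S–C linkage → sulfide (thioether).
pendant –COOH: carbonyl C bonded to C and –OH → carboxylic acid.
C–O–C with sp³ carbons on both sides and no adjacent C=O → ether.
–C(=O)–O–C with C on the carbonyl side → ester.
–NH2 on an sp³ carbon with no adjacent C=O → amine.
C–O–C with sp³ carbons on both sides and no adjacent C=O → ether.
pendant –COOCH3: carbonyl C bonded to C and –OCH3 → ester.
–OH on an sp³ carbon → alcohol.
Ether appears at: CH2OCH2, CH2OCH2 → 2.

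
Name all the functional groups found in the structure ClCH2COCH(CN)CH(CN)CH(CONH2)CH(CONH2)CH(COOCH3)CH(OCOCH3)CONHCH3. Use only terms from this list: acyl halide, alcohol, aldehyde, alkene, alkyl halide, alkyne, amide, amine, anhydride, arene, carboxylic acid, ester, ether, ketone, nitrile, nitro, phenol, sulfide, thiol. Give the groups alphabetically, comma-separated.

alkyl halide, amide, ester, ketone, nitrile

Reading the structure from left to right:
  ClCH2: halogen on an sp³ carbon → alkyl halide.
  CO: –C(=O)– with carbon on both sides → ketone.
  CH(CN): pendant –C≡N: nitrile.
  CH(CN): pendant –C≡N: nitrile.
  CH(CONH2): pendant –CONH2: carbonyl C bonded to C and N → amide.
  CH(CONH2): pendant –CONH2: carbonyl C bonded to C and N → amide.
  CH(COOCH3): pendant –COOCH3: carbonyl C bonded to C and –OCH3 → ester.
  CH(OCOCH3): pendant –OC(=O)CH3: an acyloxy group → ester.
  CONHCH3: –C(=O)NHCH3: carbonyl C bonded to C and to N → amide (the N is not an amine).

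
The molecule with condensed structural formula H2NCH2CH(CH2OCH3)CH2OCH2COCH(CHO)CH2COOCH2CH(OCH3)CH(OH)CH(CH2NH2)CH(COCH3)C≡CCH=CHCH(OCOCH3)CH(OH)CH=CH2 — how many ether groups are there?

3

Working along the chain:
  H2NCH2: –NH2 on an sp³ carbon with no adjacent C=O → amine.
  CH(CH2OCH3): pendant –CH2OCH3: C–O–C linkage → ether.
  CH2OCH2: C–O–C with sp³ carbons on both sides and no adjacent C=O → ether.
  CO: –C(=O)– with carbon on both sides → ketone.
  CH(CHO): pendant –CHO: carbonyl C bonded to C and H → aldehyde.
  CH2COOCH2: –C(=O)–O–C with C on the carbonyl side → ester.
  CH(OCH3): pendant –OCH3: C–O–C with sp³ C, no adjacent C=O → ether.
  CH(OH): –OH on an sp³ carbon → alcohol (secondary).
  CH(CH2NH2): pendant –CH2NH2: N on sp³ C, no adjacent C=O → amine.
  CH(COCH3): pendant –COCH3: carbonyl C bonded to two carbons → ketone.
  C≡C: C≡C triple bond → alkyne.
  CH=CH: C=C double bond → alkene.
  CH(OCOCH3): pendant –OC(=O)CH3: an acyloxy group → ester.
  CH(OH): –OH on an sp³ carbon → alcohol (secondary).
  CH=CH2: C=C double bond → alkene.
Ether appears at: CH(CH2OCH3), CH2OCH2, CH(OCH3) → 3.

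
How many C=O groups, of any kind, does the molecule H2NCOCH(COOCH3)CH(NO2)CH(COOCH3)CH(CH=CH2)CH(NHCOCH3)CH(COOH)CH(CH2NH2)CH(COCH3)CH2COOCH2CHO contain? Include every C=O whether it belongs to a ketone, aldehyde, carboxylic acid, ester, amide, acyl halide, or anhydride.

8

H2NCO: amide, 1 C=O (running total 1).
CH(COOCH3): ester, 1 C=O (running total 2).
CH(COOCH3): ester, 1 C=O (running total 3).
CH(NHCOCH3): amide, 1 C=O (running total 4).
CH(COOH): carboxylic acid, 1 C=O (running total 5).
CH(COCH3): ketone, 1 C=O (running total 6).
CH2COOCH2: ester, 1 C=O (running total 7).
CHO: aldehyde, 1 C=O (running total 8).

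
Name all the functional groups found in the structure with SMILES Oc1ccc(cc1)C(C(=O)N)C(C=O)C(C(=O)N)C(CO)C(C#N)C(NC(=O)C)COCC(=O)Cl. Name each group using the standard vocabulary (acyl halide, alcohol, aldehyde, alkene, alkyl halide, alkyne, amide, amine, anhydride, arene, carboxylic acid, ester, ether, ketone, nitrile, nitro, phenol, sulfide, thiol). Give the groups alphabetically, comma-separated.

Working along the chain:
  HOC6H4: –OH attached directly to an aromatic ring → phenol (not alcohol); the ring itself is an arene.
  CH(CONH2): pendant –CONH2: carbonyl C bonded to C and N → amide.
  CH(CHO): pendant –CHO: carbonyl C bonded to C and H → aldehyde.
  CH(CONH2): pendant –CONH2: carbonyl C bonded to C and N → amide.
  CH(CH2OH): pendant –CH2OH on an sp³ backbone C → alcohol.
  CH(CN): pendant –C≡N: nitrile.
  CH(NHCOCH3): pendant –NHC(=O)CH3: N bonded to a carbonyl → amide (not amine).
  CH2OCH2: C–O–C with sp³ carbons on both sides and no adjacent C=O → ether.
  COCl: –C(=O)Cl: carbonyl C bonded to C and to a halogen → acyl halide (not alkyl halide).

acyl halide, alcohol, aldehyde, amide, arene, ether, nitrile, phenol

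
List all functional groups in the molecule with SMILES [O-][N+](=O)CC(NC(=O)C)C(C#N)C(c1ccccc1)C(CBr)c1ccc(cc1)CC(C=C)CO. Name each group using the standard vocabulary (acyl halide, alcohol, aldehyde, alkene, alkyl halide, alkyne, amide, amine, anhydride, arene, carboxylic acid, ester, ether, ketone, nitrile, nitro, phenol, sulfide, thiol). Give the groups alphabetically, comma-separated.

–NO2 on carbon → nitro group.
pendant –NHC(=O)CH3: N bonded to a carbonyl → amide (not amine).
pendant –C≡N: nitrile.
pendant –C6H5: benzene ring → arene.
pendant –CH2X: halogen on sp³ carbon → alkyl halide.
para-disubstituted benzene ring → arene.
pendant –CH=CH2: C=C double bond → alkene.
–OH on an sp³ carbon → alcohol.

alcohol, alkene, alkyl halide, amide, arene, nitrile, nitro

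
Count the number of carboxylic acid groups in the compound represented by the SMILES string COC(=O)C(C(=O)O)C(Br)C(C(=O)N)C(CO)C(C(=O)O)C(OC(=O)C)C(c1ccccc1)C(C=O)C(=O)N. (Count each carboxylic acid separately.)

CH3O–C(=O)–: carbonyl C bonded to C and to –OCH3 → ester (not ketone + ether).
pendant –COOH: carbonyl C bonded to C and –OH → carboxylic acid.
halogen on an sp³ carbon → alkyl halide.
pendant –CONH2: carbonyl C bonded to C and N → amide.
pendant –CH2OH on an sp³ backbone C → alcohol.
pendant –COOH: carbonyl C bonded to C and –OH → carboxylic acid.
pendant –OC(=O)CH3: an acyloxy group → ester.
pendant –C6H5: benzene ring → arene.
pendant –CHO: carbonyl C bonded to C and H → aldehyde.
–C(=O)NH2: carbonyl C bonded to C and to N → amide (the N is not a separate amine).
Carboxylic acid appears at: CH(COOH), CH(COOH) → 2.

2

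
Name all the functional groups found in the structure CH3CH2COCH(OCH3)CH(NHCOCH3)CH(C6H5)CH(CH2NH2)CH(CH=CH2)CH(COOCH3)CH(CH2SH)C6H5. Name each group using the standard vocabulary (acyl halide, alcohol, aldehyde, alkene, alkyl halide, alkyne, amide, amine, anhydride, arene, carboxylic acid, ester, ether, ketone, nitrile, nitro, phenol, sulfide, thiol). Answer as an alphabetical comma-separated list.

Working along the chain:
  CO: –C(=O)– with carbon on both sides → ketone.
  CH(OCH3): pendant –OCH3: C–O–C with sp³ C, no adjacent C=O → ether.
  CH(NHCOCH3): pendant –NHC(=O)CH3: N bonded to a carbonyl → amide (not amine).
  CH(C6H5): pendant –C6H5: benzene ring → arene.
  CH(CH2NH2): pendant –CH2NH2: N on sp³ C, no adjacent C=O → amine.
  CH(CH=CH2): pendant –CH=CH2: C=C double bond → alkene.
  CH(COOCH3): pendant –COOCH3: carbonyl C bonded to C and –OCH3 → ester.
  CH(CH2SH): pendant –CH2SH → thiol.
  C6H5: –C6H5 phenyl ring → arene.

alkene, amide, amine, arene, ester, ether, ketone, thiol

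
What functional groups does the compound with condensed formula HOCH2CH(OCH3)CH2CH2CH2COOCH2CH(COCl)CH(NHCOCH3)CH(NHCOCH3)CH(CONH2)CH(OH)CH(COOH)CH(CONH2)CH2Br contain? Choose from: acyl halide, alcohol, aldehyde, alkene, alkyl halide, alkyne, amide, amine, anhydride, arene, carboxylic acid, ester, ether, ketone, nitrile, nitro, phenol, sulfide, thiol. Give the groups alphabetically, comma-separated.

acyl halide, alcohol, alkyl halide, amide, carboxylic acid, ester, ether

HO– on an sp³ carbon → alcohol.
pendant –OCH3: C–O–C with sp³ C, no adjacent C=O → ether.
–C(=O)–O–C with C on the carbonyl side → ester.
pendant –C(=O)X: carbonyl C bonded to C and halogen → acyl halide.
pendant –NHC(=O)CH3: N bonded to a carbonyl → amide (not amine).
pendant –NHC(=O)CH3: N bonded to a carbonyl → amide (not amine).
pendant –CONH2: carbonyl C bonded to C and N → amide.
–OH on an sp³ carbon → alcohol (secondary).
pendant –COOH: carbonyl C bonded to C and –OH → carboxylic acid.
pendant –CONH2: carbonyl C bonded to C and N → amide.
halogen on an sp³ carbon → alkyl halide.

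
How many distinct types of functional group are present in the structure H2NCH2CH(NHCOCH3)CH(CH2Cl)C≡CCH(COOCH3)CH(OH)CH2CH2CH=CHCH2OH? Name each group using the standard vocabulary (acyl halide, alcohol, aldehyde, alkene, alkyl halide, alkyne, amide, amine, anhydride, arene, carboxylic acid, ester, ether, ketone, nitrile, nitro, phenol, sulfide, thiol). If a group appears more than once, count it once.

7

–NH2 on an sp³ carbon with no adjacent C=O → amine.
pendant –NHC(=O)CH3: N bonded to a carbonyl → amide (not amine).
pendant –CH2X: halogen on sp³ carbon → alkyl halide.
C≡C triple bond → alkyne.
pendant –COOCH3: carbonyl C bonded to C and –OCH3 → ester.
–OH on an sp³ carbon → alcohol (secondary).
C=C double bond → alkene.
–OH on an sp³ carbon → alcohol.
Distinct types present: alcohol, alkene, alkyl halide, alkyne, amide, amine, ester.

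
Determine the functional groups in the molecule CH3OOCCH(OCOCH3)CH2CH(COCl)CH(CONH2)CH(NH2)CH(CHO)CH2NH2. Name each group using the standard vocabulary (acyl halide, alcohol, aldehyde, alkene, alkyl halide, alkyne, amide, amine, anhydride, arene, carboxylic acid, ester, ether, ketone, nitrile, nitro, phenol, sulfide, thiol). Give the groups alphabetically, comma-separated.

Reading the structure from left to right:
  CH3OOC: CH3O–C(=O)–: carbonyl C bonded to C and to –OCH3 → ester (not ketone + ether).
  CH(OCOCH3): pendant –OC(=O)CH3: an acyloxy group → ester.
  CH(COCl): pendant –C(=O)X: carbonyl C bonded to C and halogen → acyl halide.
  CH(CONH2): pendant –CONH2: carbonyl C bonded to C and N → amide.
  CH(NH2): –NH2 on an sp³ carbon with no adjacent C=O → amine.
  CH(CHO): pendant –CHO: carbonyl C bonded to C and H → aldehyde.
  CH2NH2: –NH2 on an sp³ carbon with no adjacent C=O → amine.

acyl halide, aldehyde, amide, amine, ester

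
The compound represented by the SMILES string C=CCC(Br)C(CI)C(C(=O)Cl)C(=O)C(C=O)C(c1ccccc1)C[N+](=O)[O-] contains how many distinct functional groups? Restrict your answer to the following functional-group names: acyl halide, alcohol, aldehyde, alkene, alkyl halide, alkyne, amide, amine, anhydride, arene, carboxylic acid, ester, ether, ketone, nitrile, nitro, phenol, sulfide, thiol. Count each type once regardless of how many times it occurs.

Taking each segment in turn:
  CH2=CH: C=C double bond → alkene.
  CH(Br): halogen on an sp³ carbon → alkyl halide.
  CH(CH2I): pendant –CH2X: halogen on sp³ carbon → alkyl halide.
  CH(COCl): pendant –C(=O)X: carbonyl C bonded to C and halogen → acyl halide.
  CO: –C(=O)– with carbon on both sides → ketone.
  CH(CHO): pendant –CHO: carbonyl C bonded to C and H → aldehyde.
  CH(C6H5): pendant –C6H5: benzene ring → arene.
  CH2NO2: –NO2 on carbon → nitro group.
Distinct types present: acyl halide, aldehyde, alkene, alkyl halide, arene, ketone, nitro.

7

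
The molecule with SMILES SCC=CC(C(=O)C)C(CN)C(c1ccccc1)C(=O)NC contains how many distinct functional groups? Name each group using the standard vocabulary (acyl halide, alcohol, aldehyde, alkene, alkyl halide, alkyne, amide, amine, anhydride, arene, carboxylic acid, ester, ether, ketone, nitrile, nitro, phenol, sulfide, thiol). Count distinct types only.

6

Working along the chain:
  HSCH2: –SH on an sp³ carbon → thiol.
  CH=CH: C=C double bond → alkene.
  CH(COCH3): pendant –COCH3: carbonyl C bonded to two carbons → ketone.
  CH(CH2NH2): pendant –CH2NH2: N on sp³ C, no adjacent C=O → amine.
  CH(C6H5): pendant –C6H5: benzene ring → arene.
  CONHCH3: –C(=O)NHCH3: carbonyl C bonded to C and to N → amide (the N is not an amine).
Distinct types present: alkene, amide, amine, arene, ketone, thiol.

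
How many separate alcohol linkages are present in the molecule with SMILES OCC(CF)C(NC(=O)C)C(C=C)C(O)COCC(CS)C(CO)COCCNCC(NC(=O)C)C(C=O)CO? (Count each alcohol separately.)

HO– on an sp³ carbon → alcohol.
pendant –CH2X: halogen on sp³ carbon → alkyl halide.
pendant –NHC(=O)CH3: N bonded to a carbonyl → amide (not amine).
pendant –CH=CH2: C=C double bond → alkene.
–OH on an sp³ carbon → alcohol (secondary).
C–O–C with sp³ carbons on both sides and no adjacent C=O → ether.
pendant –CH2SH → thiol.
pendant –CH2OH on an sp³ backbone C → alcohol.
C–O–C with sp³ carbons on both sides and no adjacent C=O → ether.
C–N–C with sp³ carbons and no adjacent C=O → amine (secondary).
pendant –NHC(=O)CH3: N bonded to a carbonyl → amide (not amine).
pendant –CHO: carbonyl C bonded to C and H → aldehyde.
–OH on an sp³ carbon → alcohol.
Alcohol appears at: HOCH2, CH(OH), CH(CH2OH), CH2OH → 4.

4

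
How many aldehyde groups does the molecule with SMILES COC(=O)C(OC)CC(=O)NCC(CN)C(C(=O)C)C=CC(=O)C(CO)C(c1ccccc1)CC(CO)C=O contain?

CH3O–C(=O)–: carbonyl C bonded to C and to –OCH3 → ester (not ketone + ether).
pendant –OCH3: C–O–C with sp³ C, no adjacent C=O → ether.
–C(=O)–N– linkage → amide (the N is not an amine).
pendant –CH2NH2: N on sp³ C, no adjacent C=O → amine.
pendant –COCH3: carbonyl C bonded to two carbons → ketone.
C=C double bond → alkene.
–C(=O)– with carbon on both sides → ketone.
pendant –CH2OH on an sp³ backbone C → alcohol.
pendant –C6H5: benzene ring → arene.
pendant –CH2OH on an sp³ backbone C → alcohol.
terminal –CHO: carbonyl C bonded to H and C → aldehyde.
Aldehyde appears at: CHO → 1.

1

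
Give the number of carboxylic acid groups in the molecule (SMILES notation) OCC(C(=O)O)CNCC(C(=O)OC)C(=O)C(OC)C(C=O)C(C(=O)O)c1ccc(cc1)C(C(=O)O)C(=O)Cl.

Working along the chain:
  HOCH2: HO– on an sp³ carbon → alcohol.
  CH(COOH): pendant –COOH: carbonyl C bonded to C and –OH → carboxylic acid.
  CH2NHCH2: C–N–C with sp³ carbons and no adjacent C=O → amine (secondary).
  CH(COOCH3): pendant –COOCH3: carbonyl C bonded to C and –OCH3 → ester.
  CO: –C(=O)– with carbon on both sides → ketone.
  CH(OCH3): pendant –OCH3: C–O–C with sp³ C, no adjacent C=O → ether.
  CH(CHO): pendant –CHO: carbonyl C bonded to C and H → aldehyde.
  CH(COOH): pendant –COOH: carbonyl C bonded to C and –OH → carboxylic acid.
  C6H4: para-disubstituted benzene ring → arene.
  CH(COOH): pendant –COOH: carbonyl C bonded to C and –OH → carboxylic acid.
  COCl: –C(=O)Cl: carbonyl C bonded to C and to a halogen → acyl halide (not alkyl halide).
Carboxylic acid appears at: CH(COOH), CH(COOH), CH(COOH) → 3.

3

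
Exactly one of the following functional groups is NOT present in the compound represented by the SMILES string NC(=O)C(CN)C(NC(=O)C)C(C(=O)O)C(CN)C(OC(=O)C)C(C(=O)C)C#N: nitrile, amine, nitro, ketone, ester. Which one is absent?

nitro

nitrile: present (CN — –C≡N: carbon triple-bonded to nitrogen → nitrile).
ester: present (CH(OCOCH3) — pendant –OC(=O)CH3: an acyloxy group → ester).
ketone: present (CH(COCH3) — pendant –COCH3: carbonyl C bonded to two carbons → ketone).
amine: present (CH(CH2NH2) — pendant –CH2NH2: N on sp³ C, no adjacent C=O → amine).
nitro: no segment matches this pattern.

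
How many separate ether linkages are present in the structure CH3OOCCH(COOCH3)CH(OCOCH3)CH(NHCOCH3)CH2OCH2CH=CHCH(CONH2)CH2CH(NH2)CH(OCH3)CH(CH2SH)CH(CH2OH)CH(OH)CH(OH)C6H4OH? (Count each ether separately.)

2

Taking each segment in turn:
  CH3OOC: CH3O–C(=O)–: carbonyl C bonded to C and to –OCH3 → ester (not ketone + ether).
  CH(COOCH3): pendant –COOCH3: carbonyl C bonded to C and –OCH3 → ester.
  CH(OCOCH3): pendant –OC(=O)CH3: an acyloxy group → ester.
  CH(NHCOCH3): pendant –NHC(=O)CH3: N bonded to a carbonyl → amide (not amine).
  CH2OCH2: C–O–C with sp³ carbons on both sides and no adjacent C=O → ether.
  CH=CH: C=C double bond → alkene.
  CH(CONH2): pendant –CONH2: carbonyl C bonded to C and N → amide.
  CH(NH2): –NH2 on an sp³ carbon with no adjacent C=O → amine.
  CH(OCH3): pendant –OCH3: C–O–C with sp³ C, no adjacent C=O → ether.
  CH(CH2SH): pendant –CH2SH → thiol.
  CH(CH2OH): pendant –CH2OH on an sp³ backbone C → alcohol.
  CH(OH): –OH on an sp³ carbon → alcohol (secondary).
  CH(OH): –OH on an sp³ carbon → alcohol (secondary).
  C6H4OH: –OH attached directly to an aromatic ring → phenol (not alcohol); the ring itself is an arene.
Ether appears at: CH2OCH2, CH(OCH3) → 2.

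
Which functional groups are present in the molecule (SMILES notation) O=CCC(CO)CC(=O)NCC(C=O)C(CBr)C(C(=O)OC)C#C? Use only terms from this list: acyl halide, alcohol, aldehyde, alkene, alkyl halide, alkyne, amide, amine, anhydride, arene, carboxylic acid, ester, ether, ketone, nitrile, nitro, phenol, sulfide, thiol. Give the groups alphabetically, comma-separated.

terminal –CHO: carbonyl C bonded to H and C → aldehyde.
pendant –CH2OH on an sp³ backbone C → alcohol.
–C(=O)–N– linkage → amide (the N is not an amine).
pendant –CHO: carbonyl C bonded to C and H → aldehyde.
pendant –CH2X: halogen on sp³ carbon → alkyl halide.
pendant –COOCH3: carbonyl C bonded to C and –OCH3 → ester.
C≡C triple bond → alkyne.

alcohol, aldehyde, alkyl halide, alkyne, amide, ester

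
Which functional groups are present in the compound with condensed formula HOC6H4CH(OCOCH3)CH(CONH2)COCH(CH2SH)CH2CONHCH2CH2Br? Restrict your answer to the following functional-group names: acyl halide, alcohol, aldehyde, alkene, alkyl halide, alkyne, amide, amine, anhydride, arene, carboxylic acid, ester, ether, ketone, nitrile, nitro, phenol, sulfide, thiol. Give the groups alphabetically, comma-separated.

Taking each segment in turn:
  HOC6H4: –OH attached directly to an aromatic ring → phenol (not alcohol); the ring itself is an arene.
  CH(OCOCH3): pendant –OC(=O)CH3: an acyloxy group → ester.
  CH(CONH2): pendant –CONH2: carbonyl C bonded to C and N → amide.
  CO: –C(=O)– with carbon on both sides → ketone.
  CH(CH2SH): pendant –CH2SH → thiol.
  CH2CONHCH2: –C(=O)–N– linkage → amide (the N is not an amine).
  CH2Br: halogen on an sp³ carbon → alkyl halide.

alkyl halide, amide, arene, ester, ketone, phenol, thiol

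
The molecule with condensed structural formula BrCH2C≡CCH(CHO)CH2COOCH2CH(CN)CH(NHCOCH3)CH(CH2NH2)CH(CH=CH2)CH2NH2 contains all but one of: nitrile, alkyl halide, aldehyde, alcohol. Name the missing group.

alcohol

nitrile: present (CH(CN) — pendant –C≡N: nitrile).
aldehyde: present (CH(CHO) — pendant –CHO: carbonyl C bonded to C and H → aldehyde).
alkyl halide: present (BrCH2 — halogen on an sp³ carbon → alkyl halide).
alcohol: no segment matches this pattern.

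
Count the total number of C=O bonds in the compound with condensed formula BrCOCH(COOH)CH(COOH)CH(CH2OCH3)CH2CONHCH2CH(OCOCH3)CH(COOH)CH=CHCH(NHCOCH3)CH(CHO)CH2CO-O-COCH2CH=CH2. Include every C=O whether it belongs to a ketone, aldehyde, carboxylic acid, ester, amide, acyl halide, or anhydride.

BrCO: acyl halide, 1 C=O (running total 1).
CH(COOH): carboxylic acid, 1 C=O (running total 2).
CH(COOH): carboxylic acid, 1 C=O (running total 3).
CH2CONHCH2: amide, 1 C=O (running total 4).
CH(OCOCH3): ester, 1 C=O (running total 5).
CH(COOH): carboxylic acid, 1 C=O (running total 6).
CH(NHCOCH3): amide, 1 C=O (running total 7).
CH(CHO): aldehyde, 1 C=O (running total 8).
CH2CO-O-COCH2: anhydride, 2 C=O (running total 10).

10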